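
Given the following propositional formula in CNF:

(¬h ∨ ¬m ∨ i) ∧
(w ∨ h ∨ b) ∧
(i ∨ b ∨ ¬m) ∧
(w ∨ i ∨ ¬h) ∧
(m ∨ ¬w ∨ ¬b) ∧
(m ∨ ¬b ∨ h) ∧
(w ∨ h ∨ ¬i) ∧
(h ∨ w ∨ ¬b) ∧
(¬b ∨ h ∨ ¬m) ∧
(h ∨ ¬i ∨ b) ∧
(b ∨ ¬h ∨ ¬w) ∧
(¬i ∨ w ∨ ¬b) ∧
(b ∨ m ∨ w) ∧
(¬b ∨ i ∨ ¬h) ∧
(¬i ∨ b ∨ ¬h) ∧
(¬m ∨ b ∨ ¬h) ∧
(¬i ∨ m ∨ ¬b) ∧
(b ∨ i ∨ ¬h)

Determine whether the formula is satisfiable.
Yes

Yes, the formula is satisfiable.

One satisfying assignment is: i=False, w=True, h=False, m=False, b=False

Verification: With this assignment, all 18 clauses evaluate to true.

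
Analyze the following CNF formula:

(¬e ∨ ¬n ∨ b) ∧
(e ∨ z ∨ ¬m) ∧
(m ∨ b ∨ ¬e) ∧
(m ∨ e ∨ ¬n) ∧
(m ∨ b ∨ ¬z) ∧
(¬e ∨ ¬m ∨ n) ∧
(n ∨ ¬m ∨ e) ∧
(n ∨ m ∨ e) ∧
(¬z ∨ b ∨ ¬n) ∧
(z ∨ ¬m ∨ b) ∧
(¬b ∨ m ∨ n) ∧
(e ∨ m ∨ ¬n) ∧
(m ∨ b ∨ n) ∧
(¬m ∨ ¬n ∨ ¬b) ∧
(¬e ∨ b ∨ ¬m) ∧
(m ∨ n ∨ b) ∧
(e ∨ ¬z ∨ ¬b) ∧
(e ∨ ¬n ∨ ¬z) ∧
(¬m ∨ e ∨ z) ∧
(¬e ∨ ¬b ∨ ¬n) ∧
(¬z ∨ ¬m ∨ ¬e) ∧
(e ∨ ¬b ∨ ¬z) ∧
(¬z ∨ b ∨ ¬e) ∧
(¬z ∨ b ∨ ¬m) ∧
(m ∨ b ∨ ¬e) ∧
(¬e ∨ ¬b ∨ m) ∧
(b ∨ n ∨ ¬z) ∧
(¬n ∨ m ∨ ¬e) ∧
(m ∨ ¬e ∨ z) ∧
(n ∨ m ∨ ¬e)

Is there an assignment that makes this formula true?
No

No, the formula is not satisfiable.

No assignment of truth values to the variables can make all 30 clauses true simultaneously.

The formula is UNSAT (unsatisfiable).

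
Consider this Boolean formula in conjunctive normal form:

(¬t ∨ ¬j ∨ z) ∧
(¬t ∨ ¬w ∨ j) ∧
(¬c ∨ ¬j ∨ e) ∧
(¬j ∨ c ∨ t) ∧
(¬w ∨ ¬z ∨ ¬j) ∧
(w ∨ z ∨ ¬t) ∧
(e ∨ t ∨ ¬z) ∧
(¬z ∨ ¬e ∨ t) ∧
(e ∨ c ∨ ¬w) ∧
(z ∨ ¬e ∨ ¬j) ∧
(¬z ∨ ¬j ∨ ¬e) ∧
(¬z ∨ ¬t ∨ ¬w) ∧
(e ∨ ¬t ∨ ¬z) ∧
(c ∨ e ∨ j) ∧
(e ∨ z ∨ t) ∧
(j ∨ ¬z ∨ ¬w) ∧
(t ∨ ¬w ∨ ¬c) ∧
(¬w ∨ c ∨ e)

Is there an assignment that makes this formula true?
Yes

Yes, the formula is satisfiable.

One satisfying assignment is: c=False, z=True, w=False, e=True, j=False, t=True

Verification: With this assignment, all 18 clauses evaluate to true.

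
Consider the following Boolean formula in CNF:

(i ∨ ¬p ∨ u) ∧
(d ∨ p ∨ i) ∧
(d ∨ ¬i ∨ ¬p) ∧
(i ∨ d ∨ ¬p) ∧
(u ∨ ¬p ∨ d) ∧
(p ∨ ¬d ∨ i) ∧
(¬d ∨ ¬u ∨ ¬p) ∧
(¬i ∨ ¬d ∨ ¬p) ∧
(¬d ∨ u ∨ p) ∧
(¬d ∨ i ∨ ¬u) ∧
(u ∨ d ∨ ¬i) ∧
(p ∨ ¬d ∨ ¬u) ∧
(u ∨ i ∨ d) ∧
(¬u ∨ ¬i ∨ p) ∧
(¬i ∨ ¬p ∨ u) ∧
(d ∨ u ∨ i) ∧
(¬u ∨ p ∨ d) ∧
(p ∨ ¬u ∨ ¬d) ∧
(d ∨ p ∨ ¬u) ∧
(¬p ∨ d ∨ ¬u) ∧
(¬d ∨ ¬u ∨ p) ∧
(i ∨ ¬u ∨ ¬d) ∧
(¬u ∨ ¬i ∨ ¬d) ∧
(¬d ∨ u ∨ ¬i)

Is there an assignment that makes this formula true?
No

No, the formula is not satisfiable.

No assignment of truth values to the variables can make all 24 clauses true simultaneously.

The formula is UNSAT (unsatisfiable).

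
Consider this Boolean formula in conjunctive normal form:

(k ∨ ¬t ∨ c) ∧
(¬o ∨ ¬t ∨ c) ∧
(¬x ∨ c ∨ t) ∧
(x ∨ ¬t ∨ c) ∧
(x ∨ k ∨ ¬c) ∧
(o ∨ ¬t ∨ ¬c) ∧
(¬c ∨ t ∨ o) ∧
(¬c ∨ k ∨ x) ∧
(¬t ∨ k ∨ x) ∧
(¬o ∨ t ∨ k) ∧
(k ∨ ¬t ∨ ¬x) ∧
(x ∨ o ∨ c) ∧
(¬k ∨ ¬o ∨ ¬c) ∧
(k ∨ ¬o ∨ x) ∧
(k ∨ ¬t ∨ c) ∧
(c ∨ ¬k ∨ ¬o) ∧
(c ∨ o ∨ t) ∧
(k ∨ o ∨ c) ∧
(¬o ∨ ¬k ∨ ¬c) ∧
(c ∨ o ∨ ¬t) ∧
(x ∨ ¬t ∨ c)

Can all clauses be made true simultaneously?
No

No, the formula is not satisfiable.

No assignment of truth values to the variables can make all 21 clauses true simultaneously.

The formula is UNSAT (unsatisfiable).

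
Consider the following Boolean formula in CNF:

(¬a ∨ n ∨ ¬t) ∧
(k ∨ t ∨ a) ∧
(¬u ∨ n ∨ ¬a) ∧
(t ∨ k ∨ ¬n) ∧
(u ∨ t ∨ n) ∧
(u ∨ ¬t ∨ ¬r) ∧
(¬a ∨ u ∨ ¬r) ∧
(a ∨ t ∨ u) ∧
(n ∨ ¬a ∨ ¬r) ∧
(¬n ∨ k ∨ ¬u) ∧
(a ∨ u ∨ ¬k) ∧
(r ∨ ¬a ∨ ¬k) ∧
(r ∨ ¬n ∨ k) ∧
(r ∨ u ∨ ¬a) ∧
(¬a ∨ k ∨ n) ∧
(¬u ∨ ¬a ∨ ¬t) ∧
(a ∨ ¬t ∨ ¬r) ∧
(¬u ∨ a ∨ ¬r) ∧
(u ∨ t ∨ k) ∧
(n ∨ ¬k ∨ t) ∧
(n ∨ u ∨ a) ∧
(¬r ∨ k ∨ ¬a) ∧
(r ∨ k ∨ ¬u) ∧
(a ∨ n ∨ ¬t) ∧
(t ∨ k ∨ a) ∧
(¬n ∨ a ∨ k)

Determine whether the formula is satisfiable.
Yes

Yes, the formula is satisfiable.

One satisfying assignment is: a=True, t=False, n=True, k=True, r=True, u=True

Verification: With this assignment, all 26 clauses evaluate to true.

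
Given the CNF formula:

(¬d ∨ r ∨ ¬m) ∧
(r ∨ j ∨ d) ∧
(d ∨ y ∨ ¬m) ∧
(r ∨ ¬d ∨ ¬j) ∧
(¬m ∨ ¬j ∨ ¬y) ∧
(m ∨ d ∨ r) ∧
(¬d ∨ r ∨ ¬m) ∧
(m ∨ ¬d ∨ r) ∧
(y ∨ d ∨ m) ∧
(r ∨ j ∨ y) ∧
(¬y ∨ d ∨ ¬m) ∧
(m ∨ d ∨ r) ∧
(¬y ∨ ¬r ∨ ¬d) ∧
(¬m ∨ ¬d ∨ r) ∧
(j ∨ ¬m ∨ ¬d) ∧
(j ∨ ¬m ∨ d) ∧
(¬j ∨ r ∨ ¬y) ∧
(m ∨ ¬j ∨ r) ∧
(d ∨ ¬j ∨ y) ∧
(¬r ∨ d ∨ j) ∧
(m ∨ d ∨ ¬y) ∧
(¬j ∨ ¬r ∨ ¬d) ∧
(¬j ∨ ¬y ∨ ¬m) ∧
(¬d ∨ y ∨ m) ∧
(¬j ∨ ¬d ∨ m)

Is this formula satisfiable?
No

No, the formula is not satisfiable.

No assignment of truth values to the variables can make all 25 clauses true simultaneously.

The formula is UNSAT (unsatisfiable).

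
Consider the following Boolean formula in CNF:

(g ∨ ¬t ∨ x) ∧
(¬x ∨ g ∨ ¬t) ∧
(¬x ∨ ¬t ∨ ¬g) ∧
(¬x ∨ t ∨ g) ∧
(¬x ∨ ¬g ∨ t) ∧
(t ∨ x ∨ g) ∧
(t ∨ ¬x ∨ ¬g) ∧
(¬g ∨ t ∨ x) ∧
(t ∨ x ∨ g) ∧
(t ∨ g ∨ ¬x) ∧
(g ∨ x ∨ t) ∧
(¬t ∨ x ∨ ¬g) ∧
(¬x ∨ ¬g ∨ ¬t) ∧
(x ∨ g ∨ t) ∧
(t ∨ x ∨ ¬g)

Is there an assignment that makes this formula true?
No

No, the formula is not satisfiable.

No assignment of truth values to the variables can make all 15 clauses true simultaneously.

The formula is UNSAT (unsatisfiable).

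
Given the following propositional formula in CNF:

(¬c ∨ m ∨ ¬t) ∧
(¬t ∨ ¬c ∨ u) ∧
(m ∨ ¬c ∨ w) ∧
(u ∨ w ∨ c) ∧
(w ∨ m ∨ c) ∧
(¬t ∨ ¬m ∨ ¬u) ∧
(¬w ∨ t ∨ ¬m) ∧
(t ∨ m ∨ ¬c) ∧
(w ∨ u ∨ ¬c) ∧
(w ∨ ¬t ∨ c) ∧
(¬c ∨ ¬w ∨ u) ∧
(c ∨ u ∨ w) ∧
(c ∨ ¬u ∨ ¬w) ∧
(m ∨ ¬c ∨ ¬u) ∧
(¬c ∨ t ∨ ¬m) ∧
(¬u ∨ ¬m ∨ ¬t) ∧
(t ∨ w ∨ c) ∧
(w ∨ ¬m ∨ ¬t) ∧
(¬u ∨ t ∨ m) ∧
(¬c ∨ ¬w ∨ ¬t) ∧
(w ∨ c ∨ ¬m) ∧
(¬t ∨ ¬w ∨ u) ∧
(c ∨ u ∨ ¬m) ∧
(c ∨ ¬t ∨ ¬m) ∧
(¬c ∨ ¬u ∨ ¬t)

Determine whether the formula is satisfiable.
Yes

Yes, the formula is satisfiable.

One satisfying assignment is: u=False, t=False, c=False, m=False, w=True

Verification: With this assignment, all 25 clauses evaluate to true.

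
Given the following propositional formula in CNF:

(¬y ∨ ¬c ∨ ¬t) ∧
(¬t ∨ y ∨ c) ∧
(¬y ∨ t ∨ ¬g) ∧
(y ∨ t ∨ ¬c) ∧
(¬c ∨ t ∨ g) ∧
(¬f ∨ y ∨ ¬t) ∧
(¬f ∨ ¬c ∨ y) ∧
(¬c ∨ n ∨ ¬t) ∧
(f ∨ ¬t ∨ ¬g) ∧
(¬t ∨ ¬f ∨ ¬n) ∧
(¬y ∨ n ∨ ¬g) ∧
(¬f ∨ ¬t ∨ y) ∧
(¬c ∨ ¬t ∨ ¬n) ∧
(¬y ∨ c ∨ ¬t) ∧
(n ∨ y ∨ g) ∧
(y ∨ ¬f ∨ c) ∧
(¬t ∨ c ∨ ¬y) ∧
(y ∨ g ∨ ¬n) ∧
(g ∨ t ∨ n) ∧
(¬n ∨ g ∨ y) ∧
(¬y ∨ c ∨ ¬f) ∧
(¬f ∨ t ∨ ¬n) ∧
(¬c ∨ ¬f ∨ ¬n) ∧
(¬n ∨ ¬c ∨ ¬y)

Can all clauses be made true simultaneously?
Yes

Yes, the formula is satisfiable.

One satisfying assignment is: f=False, y=False, c=False, g=True, t=False, n=False

Verification: With this assignment, all 24 clauses evaluate to true.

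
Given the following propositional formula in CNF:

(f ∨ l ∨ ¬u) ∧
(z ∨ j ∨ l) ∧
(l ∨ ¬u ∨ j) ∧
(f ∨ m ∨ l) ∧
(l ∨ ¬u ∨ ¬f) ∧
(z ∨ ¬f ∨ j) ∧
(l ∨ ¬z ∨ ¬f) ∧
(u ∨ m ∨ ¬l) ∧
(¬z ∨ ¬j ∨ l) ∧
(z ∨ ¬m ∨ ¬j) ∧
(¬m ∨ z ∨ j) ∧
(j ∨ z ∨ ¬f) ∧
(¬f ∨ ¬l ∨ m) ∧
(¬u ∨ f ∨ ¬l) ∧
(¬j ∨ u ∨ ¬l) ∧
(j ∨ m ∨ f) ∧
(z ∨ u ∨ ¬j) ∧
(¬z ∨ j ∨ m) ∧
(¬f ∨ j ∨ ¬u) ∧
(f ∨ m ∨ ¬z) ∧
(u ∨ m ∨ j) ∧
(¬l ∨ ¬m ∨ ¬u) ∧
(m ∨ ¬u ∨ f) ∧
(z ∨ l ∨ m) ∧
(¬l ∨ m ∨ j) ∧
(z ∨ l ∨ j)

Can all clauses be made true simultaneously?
Yes

Yes, the formula is satisfiable.

One satisfying assignment is: l=True, u=False, j=False, m=True, z=True, f=False

Verification: With this assignment, all 26 clauses evaluate to true.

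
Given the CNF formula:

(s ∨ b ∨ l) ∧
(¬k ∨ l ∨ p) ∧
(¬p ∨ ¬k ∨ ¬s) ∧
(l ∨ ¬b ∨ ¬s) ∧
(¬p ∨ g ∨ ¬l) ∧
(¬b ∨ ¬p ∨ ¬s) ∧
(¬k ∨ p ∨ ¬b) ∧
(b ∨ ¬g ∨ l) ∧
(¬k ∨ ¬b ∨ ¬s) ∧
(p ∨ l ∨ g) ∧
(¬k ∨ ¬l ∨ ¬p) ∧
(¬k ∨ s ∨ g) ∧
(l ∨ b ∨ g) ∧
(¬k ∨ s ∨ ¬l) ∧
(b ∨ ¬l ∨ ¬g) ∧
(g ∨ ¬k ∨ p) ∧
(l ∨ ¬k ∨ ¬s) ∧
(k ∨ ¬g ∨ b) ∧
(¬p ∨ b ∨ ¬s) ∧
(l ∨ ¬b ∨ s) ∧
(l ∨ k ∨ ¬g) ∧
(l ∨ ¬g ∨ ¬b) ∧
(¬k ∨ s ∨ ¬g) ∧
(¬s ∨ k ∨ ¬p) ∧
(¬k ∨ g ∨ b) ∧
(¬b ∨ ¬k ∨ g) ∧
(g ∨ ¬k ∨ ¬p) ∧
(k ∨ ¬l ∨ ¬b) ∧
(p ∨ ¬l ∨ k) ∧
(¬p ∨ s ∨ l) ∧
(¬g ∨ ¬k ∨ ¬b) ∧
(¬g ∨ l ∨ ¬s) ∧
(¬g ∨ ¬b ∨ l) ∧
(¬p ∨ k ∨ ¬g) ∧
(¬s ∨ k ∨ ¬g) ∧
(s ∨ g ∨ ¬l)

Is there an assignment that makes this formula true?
No

No, the formula is not satisfiable.

No assignment of truth values to the variables can make all 36 clauses true simultaneously.

The formula is UNSAT (unsatisfiable).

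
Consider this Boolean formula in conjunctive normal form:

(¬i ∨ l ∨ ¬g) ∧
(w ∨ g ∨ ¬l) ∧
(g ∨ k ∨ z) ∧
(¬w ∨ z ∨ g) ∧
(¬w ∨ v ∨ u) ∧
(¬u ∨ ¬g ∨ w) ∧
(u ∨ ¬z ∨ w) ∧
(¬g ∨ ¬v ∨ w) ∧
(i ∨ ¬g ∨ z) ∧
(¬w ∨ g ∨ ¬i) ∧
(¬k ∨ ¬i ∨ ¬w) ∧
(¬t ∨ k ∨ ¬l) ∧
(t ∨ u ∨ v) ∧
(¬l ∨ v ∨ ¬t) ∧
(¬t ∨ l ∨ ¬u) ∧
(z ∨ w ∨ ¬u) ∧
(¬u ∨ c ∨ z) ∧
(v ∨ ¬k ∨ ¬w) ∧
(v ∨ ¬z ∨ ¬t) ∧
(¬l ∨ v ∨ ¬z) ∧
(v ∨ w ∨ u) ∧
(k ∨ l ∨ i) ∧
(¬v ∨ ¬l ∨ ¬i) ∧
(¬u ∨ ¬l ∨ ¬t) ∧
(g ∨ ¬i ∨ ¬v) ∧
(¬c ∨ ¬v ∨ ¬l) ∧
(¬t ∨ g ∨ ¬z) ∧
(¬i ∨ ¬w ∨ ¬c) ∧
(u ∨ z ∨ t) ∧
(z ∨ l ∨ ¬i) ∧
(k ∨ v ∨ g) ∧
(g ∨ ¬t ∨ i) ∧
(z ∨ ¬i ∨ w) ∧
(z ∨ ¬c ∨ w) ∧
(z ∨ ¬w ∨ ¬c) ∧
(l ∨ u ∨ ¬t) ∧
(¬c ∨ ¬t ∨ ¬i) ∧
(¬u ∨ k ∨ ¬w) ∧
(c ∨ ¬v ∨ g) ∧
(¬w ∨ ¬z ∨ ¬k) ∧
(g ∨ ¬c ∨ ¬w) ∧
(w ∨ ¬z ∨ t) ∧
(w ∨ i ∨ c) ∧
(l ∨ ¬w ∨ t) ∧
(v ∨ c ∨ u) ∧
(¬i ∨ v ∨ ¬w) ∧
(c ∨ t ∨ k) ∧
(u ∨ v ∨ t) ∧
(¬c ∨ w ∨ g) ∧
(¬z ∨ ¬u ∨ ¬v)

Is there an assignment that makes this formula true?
No

No, the formula is not satisfiable.

No assignment of truth values to the variables can make all 50 clauses true simultaneously.

The formula is UNSAT (unsatisfiable).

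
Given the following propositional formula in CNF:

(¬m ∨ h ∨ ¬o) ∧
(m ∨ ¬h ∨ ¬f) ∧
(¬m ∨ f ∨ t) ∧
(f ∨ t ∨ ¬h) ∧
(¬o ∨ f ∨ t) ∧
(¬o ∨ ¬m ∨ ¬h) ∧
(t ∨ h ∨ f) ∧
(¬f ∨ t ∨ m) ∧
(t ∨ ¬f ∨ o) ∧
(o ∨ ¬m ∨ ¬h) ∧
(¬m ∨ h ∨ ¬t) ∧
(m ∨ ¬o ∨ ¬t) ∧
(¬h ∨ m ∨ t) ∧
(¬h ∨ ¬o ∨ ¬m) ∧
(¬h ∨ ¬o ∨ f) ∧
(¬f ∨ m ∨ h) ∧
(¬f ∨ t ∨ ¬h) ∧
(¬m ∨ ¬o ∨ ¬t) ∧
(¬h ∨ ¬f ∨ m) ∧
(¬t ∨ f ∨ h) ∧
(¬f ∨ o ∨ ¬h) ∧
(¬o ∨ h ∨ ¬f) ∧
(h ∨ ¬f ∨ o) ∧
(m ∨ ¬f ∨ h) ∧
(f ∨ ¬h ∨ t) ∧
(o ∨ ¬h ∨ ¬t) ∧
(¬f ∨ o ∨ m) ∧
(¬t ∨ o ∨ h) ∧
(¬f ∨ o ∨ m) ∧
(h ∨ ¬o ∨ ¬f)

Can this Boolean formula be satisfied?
No

No, the formula is not satisfiable.

No assignment of truth values to the variables can make all 30 clauses true simultaneously.

The formula is UNSAT (unsatisfiable).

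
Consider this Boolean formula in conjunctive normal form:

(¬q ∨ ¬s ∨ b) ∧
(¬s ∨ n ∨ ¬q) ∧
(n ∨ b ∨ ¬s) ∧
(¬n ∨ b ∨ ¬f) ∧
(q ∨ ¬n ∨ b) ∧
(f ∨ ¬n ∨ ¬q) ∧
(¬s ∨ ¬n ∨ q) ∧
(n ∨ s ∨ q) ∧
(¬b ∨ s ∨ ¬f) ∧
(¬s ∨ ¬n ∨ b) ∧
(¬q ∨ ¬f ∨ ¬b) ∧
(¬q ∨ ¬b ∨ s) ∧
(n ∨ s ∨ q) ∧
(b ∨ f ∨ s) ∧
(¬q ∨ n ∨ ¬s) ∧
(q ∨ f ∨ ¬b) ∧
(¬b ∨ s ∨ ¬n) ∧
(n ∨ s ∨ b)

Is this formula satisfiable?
Yes

Yes, the formula is satisfiable.

One satisfying assignment is: b=True, s=True, n=False, q=False, f=True

Verification: With this assignment, all 18 clauses evaluate to true.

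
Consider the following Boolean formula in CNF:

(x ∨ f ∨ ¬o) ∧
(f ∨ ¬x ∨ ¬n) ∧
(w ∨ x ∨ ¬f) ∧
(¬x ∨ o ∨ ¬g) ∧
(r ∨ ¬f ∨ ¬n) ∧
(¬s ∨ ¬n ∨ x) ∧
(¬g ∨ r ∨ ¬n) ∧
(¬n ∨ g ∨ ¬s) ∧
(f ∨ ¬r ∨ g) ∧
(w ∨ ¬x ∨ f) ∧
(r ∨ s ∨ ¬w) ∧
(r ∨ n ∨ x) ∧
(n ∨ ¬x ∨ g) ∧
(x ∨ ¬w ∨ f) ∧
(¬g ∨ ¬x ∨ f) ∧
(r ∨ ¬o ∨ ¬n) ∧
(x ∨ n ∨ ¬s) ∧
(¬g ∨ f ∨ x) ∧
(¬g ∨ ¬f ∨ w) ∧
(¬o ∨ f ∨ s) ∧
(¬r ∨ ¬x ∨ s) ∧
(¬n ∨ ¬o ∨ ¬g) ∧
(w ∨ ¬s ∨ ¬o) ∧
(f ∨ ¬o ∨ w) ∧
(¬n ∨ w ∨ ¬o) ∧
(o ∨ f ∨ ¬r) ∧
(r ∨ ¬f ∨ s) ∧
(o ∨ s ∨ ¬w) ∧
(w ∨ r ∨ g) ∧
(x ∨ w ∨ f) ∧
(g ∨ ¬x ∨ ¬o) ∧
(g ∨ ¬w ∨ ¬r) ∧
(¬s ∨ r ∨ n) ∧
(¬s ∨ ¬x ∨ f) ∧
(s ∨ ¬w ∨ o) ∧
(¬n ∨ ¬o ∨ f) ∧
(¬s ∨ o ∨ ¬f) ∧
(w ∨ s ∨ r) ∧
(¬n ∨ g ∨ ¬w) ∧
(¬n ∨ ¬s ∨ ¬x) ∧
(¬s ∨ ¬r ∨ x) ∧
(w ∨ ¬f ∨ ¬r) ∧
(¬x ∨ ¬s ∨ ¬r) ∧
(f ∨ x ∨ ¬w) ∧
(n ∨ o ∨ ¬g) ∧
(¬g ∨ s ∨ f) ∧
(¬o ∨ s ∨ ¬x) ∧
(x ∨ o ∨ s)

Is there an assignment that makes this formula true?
Yes

Yes, the formula is satisfiable.

One satisfying assignment is: n=False, f=True, o=True, g=True, w=True, r=True, x=False, s=False

Verification: With this assignment, all 48 clauses evaluate to true.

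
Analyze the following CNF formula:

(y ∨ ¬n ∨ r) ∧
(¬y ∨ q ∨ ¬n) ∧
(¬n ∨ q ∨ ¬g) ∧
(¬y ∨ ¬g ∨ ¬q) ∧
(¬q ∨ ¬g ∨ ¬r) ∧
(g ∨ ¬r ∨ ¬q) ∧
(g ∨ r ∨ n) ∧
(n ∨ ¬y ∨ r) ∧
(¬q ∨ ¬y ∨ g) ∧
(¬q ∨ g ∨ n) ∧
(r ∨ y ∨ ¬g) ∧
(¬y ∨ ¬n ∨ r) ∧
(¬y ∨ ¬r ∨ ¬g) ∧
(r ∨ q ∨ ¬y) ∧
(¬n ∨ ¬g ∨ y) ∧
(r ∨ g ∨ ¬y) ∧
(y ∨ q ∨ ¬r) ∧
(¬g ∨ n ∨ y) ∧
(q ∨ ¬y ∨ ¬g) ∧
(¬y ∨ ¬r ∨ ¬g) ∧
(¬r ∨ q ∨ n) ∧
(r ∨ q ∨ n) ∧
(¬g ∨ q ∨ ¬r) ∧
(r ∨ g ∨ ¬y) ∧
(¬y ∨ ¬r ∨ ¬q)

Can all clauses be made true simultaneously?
No

No, the formula is not satisfiable.

No assignment of truth values to the variables can make all 25 clauses true simultaneously.

The formula is UNSAT (unsatisfiable).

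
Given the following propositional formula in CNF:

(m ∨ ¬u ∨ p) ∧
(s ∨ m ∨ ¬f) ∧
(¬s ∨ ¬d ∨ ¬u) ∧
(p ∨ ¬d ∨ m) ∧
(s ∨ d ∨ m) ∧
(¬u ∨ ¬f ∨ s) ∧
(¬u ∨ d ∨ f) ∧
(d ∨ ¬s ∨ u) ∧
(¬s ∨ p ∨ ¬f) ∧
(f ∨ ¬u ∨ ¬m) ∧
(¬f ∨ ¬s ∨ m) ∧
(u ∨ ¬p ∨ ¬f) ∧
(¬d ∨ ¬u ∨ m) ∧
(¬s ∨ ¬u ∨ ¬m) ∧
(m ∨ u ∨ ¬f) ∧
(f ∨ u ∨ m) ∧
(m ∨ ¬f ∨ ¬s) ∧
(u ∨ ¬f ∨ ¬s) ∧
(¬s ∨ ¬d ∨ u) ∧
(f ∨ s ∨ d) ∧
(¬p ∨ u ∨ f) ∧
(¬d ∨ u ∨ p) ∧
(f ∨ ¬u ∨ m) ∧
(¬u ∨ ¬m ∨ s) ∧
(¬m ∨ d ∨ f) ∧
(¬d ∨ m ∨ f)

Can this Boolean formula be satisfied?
Yes

Yes, the formula is satisfiable.

One satisfying assignment is: d=False, m=True, s=False, p=False, u=False, f=True

Verification: With this assignment, all 26 clauses evaluate to true.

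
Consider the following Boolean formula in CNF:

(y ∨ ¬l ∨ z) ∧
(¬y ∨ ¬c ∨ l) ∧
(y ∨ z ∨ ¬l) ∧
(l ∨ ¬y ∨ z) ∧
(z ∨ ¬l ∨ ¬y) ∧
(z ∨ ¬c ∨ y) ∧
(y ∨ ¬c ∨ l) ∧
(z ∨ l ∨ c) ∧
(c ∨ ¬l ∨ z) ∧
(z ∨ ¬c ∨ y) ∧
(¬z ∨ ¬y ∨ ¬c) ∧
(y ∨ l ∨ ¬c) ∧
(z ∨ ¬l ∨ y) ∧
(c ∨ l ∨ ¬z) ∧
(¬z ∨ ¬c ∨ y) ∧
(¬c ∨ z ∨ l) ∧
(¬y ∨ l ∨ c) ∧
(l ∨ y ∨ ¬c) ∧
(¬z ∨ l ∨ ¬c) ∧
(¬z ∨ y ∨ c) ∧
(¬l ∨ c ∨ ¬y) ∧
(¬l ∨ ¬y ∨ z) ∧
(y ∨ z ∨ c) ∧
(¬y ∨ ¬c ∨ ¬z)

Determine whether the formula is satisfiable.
No

No, the formula is not satisfiable.

No assignment of truth values to the variables can make all 24 clauses true simultaneously.

The formula is UNSAT (unsatisfiable).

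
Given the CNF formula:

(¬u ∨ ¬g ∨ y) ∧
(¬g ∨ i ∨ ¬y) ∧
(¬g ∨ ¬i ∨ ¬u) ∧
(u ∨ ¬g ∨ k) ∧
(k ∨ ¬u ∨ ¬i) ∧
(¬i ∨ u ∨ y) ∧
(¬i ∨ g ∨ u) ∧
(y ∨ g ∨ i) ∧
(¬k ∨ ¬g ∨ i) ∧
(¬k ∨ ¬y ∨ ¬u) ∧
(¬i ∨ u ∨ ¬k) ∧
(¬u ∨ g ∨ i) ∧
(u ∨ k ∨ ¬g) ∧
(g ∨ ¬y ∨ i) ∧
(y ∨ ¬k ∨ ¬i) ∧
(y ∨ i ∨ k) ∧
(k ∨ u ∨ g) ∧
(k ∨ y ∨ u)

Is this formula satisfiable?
No

No, the formula is not satisfiable.

No assignment of truth values to the variables can make all 18 clauses true simultaneously.

The formula is UNSAT (unsatisfiable).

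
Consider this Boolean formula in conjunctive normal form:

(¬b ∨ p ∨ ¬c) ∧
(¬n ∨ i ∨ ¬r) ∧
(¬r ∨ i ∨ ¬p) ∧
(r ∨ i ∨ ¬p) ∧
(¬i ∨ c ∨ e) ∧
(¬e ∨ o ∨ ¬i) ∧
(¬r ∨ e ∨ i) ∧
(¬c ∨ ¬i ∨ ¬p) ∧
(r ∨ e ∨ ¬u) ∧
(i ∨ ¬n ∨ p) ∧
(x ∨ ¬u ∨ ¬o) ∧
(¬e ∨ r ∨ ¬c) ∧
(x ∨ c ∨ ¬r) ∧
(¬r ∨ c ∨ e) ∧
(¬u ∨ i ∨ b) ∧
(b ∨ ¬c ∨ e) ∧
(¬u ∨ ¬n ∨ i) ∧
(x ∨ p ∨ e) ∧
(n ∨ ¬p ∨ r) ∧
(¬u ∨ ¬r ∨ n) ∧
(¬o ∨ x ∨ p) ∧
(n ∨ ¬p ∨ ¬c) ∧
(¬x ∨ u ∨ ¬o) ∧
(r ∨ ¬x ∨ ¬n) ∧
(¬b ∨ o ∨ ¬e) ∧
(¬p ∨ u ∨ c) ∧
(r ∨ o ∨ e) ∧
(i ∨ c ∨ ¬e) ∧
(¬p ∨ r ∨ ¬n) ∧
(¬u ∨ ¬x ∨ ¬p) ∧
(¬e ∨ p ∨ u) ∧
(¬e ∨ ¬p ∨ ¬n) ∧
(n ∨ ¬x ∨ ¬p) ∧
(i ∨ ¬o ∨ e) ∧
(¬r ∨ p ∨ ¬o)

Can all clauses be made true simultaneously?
Yes

Yes, the formula is satisfiable.

One satisfying assignment is: c=False, x=True, o=True, b=True, n=False, p=False, i=True, e=True, u=True, r=False

Verification: With this assignment, all 35 clauses evaluate to true.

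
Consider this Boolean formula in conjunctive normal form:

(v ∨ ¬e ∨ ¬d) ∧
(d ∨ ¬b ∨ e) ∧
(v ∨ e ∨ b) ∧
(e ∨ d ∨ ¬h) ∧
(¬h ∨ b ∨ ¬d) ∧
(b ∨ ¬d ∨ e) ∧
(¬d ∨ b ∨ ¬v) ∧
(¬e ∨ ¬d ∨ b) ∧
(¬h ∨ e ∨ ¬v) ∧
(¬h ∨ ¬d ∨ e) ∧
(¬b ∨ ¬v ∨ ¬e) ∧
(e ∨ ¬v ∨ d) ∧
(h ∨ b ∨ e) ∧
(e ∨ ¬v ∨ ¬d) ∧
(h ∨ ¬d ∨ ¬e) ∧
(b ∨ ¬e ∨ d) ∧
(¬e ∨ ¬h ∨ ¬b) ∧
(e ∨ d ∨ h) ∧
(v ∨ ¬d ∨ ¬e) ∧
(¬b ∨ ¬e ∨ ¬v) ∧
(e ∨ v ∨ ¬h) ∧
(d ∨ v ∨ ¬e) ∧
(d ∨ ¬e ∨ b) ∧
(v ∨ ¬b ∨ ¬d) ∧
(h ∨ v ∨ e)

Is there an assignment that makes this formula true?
No

No, the formula is not satisfiable.

No assignment of truth values to the variables can make all 25 clauses true simultaneously.

The formula is UNSAT (unsatisfiable).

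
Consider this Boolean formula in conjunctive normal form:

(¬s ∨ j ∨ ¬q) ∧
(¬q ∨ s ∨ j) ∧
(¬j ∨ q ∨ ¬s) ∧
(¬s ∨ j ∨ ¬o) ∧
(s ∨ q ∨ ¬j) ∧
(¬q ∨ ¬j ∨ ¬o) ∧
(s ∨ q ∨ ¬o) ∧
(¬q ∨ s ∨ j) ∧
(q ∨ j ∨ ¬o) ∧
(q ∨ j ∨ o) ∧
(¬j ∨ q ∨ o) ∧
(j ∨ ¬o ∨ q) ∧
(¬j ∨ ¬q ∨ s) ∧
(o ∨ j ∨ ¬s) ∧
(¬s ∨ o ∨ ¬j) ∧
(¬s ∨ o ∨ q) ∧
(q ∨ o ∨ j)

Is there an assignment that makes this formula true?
No

No, the formula is not satisfiable.

No assignment of truth values to the variables can make all 17 clauses true simultaneously.

The formula is UNSAT (unsatisfiable).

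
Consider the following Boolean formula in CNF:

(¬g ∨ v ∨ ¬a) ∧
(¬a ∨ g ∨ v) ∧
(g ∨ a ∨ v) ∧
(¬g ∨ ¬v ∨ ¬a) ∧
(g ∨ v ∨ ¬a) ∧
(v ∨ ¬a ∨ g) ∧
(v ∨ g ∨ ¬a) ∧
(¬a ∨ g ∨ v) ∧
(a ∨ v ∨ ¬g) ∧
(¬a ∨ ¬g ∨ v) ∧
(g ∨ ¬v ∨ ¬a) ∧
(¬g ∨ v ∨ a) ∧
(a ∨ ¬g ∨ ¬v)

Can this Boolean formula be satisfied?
Yes

Yes, the formula is satisfiable.

One satisfying assignment is: g=False, a=False, v=True

Verification: With this assignment, all 13 clauses evaluate to true.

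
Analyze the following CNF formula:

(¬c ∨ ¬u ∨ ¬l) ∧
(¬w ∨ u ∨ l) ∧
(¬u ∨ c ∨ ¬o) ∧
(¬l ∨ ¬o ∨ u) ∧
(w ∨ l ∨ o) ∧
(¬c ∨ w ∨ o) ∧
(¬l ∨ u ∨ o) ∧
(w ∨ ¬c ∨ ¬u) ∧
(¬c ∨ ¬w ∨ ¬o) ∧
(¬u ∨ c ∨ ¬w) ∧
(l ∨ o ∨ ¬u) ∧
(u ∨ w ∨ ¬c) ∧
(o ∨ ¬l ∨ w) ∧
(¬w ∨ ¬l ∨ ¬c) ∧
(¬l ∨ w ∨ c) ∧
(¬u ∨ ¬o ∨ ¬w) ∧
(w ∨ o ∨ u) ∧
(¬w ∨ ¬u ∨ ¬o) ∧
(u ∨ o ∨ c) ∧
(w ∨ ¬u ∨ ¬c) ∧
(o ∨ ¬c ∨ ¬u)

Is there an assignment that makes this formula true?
Yes

Yes, the formula is satisfiable.

One satisfying assignment is: u=False, w=False, l=False, o=True, c=False

Verification: With this assignment, all 21 clauses evaluate to true.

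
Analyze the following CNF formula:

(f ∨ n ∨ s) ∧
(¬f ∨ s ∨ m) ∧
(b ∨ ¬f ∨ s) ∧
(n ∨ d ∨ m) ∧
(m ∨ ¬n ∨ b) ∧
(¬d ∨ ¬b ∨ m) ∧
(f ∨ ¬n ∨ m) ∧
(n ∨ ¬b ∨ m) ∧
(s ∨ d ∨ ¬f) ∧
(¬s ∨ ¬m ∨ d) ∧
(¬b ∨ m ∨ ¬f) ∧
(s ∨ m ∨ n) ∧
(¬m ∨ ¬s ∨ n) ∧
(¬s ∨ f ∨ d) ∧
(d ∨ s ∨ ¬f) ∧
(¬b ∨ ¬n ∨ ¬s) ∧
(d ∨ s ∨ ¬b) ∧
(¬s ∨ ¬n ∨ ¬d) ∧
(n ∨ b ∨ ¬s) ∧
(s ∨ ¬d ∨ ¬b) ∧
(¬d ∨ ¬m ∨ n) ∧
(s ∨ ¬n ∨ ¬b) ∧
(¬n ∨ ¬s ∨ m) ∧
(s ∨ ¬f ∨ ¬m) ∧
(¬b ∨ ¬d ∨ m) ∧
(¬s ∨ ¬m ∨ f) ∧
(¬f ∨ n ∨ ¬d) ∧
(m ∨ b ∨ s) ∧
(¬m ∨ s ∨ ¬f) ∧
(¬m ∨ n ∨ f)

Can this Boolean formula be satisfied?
Yes

Yes, the formula is satisfiable.

One satisfying assignment is: d=False, b=False, f=False, n=True, m=True, s=False

Verification: With this assignment, all 30 clauses evaluate to true.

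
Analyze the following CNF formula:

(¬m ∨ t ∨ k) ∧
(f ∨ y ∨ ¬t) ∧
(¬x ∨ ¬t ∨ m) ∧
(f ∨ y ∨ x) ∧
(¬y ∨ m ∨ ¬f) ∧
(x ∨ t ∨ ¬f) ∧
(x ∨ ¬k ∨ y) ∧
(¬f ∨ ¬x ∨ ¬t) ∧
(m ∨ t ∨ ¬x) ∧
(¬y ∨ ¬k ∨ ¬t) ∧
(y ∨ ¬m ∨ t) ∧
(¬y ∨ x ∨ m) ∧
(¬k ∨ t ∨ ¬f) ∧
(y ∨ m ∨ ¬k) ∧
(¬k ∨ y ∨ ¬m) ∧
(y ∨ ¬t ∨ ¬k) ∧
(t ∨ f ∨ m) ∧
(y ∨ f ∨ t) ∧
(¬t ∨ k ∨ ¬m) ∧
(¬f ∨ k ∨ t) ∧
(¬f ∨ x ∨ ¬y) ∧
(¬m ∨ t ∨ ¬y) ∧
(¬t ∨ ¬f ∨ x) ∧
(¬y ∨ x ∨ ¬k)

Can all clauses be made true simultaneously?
No

No, the formula is not satisfiable.

No assignment of truth values to the variables can make all 24 clauses true simultaneously.

The formula is UNSAT (unsatisfiable).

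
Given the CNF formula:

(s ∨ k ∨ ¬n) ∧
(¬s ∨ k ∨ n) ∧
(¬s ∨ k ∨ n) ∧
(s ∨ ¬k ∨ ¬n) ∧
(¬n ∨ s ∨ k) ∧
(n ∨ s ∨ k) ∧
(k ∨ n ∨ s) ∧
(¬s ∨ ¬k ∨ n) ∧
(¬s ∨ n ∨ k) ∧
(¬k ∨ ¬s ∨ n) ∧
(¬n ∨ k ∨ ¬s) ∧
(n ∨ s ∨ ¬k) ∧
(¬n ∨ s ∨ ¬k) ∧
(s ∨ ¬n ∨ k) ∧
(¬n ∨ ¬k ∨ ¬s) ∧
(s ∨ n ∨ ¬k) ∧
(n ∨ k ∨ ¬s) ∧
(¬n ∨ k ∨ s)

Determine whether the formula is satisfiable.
No

No, the formula is not satisfiable.

No assignment of truth values to the variables can make all 18 clauses true simultaneously.

The formula is UNSAT (unsatisfiable).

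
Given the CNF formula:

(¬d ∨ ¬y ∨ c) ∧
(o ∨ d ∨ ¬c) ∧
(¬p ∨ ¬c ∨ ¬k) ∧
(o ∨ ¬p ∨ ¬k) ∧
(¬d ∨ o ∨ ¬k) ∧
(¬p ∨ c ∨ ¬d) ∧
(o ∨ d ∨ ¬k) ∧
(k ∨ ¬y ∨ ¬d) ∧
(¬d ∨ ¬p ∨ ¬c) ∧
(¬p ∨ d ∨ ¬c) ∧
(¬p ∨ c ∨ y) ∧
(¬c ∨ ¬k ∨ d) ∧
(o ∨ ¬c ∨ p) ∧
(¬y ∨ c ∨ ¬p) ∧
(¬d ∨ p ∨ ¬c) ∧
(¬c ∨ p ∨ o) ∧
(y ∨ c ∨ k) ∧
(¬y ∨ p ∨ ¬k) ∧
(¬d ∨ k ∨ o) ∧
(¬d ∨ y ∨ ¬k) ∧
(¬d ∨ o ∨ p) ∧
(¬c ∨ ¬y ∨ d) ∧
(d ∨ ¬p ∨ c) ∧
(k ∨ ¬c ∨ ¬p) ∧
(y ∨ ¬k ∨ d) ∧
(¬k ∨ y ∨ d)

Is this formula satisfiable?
Yes

Yes, the formula is satisfiable.

One satisfying assignment is: o=False, y=True, p=False, k=False, c=False, d=False

Verification: With this assignment, all 26 clauses evaluate to true.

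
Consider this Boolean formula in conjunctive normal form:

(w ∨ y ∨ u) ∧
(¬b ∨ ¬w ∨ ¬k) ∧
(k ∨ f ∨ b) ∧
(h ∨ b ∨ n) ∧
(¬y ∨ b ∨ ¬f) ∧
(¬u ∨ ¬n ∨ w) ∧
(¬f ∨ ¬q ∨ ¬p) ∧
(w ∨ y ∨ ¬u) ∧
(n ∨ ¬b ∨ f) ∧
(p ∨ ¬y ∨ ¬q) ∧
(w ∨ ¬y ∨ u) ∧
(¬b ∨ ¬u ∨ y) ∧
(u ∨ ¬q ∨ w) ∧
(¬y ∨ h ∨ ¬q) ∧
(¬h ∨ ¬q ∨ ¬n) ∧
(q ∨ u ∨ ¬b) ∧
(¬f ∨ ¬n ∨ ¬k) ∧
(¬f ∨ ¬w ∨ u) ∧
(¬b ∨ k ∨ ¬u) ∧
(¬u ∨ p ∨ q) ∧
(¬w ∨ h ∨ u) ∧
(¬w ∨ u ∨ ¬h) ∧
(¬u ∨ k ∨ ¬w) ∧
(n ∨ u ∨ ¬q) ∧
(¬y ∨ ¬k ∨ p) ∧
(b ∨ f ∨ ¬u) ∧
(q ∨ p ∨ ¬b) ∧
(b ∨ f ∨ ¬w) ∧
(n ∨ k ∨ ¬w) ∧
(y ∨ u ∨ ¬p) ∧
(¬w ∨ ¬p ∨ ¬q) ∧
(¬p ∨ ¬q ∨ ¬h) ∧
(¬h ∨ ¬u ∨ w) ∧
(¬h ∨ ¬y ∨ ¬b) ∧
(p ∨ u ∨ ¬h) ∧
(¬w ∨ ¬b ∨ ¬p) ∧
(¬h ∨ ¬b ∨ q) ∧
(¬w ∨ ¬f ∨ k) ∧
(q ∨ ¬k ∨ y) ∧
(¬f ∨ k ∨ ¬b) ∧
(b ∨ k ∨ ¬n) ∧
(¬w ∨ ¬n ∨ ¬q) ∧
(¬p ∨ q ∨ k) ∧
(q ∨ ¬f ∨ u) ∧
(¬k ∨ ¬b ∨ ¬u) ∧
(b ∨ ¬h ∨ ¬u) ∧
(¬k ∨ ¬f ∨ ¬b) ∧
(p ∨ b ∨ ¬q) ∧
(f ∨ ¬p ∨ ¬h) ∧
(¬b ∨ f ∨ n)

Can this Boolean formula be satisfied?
No

No, the formula is not satisfiable.

No assignment of truth values to the variables can make all 50 clauses true simultaneously.

The formula is UNSAT (unsatisfiable).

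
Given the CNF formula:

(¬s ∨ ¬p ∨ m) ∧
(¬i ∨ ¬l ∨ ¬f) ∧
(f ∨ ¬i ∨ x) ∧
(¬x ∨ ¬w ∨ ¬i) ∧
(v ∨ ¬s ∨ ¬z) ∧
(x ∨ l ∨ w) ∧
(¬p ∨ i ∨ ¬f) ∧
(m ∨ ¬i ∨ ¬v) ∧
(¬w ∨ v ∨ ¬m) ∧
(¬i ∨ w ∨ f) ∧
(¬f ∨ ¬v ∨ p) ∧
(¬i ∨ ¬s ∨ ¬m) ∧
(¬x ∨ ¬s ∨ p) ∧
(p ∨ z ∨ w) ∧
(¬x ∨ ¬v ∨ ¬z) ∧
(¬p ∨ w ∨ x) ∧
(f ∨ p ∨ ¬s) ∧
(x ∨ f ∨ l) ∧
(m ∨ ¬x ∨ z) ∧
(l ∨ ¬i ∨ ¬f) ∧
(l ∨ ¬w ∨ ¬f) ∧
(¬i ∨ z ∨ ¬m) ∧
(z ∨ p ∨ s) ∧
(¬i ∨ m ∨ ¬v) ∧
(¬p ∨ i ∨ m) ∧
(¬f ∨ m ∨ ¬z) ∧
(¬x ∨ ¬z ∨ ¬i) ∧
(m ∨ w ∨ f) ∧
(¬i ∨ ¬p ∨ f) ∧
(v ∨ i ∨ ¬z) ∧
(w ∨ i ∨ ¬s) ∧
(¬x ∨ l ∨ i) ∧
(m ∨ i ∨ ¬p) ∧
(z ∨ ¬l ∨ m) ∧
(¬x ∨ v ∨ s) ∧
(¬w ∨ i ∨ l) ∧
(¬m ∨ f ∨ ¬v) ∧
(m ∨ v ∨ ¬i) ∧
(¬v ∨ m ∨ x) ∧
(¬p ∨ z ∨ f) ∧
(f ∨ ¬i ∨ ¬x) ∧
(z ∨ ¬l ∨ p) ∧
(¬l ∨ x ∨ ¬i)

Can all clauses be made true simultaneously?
No

No, the formula is not satisfiable.

No assignment of truth values to the variables can make all 43 clauses true simultaneously.

The formula is UNSAT (unsatisfiable).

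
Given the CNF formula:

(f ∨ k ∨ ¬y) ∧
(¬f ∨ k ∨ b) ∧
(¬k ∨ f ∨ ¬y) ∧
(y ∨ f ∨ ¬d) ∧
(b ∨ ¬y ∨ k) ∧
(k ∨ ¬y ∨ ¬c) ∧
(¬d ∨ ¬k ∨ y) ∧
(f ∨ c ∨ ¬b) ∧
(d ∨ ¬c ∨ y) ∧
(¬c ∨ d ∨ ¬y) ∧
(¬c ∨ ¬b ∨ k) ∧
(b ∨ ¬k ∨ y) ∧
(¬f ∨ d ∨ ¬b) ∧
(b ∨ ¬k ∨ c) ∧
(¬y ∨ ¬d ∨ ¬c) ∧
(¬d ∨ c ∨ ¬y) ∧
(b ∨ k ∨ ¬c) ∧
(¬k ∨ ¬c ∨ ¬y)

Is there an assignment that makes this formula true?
Yes

Yes, the formula is satisfiable.

One satisfying assignment is: b=False, c=False, d=False, y=False, k=False, f=False

Verification: With this assignment, all 18 clauses evaluate to true.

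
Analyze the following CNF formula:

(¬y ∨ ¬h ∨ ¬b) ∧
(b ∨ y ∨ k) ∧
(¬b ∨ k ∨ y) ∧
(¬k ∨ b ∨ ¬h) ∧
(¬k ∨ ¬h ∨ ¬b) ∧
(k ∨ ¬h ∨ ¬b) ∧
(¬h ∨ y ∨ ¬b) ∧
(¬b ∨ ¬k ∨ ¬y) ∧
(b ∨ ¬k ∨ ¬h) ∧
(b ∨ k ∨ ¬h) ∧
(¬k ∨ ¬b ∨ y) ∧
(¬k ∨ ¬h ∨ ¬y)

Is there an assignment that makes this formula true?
Yes

Yes, the formula is satisfiable.

One satisfying assignment is: b=False, y=True, h=False, k=False

Verification: With this assignment, all 12 clauses evaluate to true.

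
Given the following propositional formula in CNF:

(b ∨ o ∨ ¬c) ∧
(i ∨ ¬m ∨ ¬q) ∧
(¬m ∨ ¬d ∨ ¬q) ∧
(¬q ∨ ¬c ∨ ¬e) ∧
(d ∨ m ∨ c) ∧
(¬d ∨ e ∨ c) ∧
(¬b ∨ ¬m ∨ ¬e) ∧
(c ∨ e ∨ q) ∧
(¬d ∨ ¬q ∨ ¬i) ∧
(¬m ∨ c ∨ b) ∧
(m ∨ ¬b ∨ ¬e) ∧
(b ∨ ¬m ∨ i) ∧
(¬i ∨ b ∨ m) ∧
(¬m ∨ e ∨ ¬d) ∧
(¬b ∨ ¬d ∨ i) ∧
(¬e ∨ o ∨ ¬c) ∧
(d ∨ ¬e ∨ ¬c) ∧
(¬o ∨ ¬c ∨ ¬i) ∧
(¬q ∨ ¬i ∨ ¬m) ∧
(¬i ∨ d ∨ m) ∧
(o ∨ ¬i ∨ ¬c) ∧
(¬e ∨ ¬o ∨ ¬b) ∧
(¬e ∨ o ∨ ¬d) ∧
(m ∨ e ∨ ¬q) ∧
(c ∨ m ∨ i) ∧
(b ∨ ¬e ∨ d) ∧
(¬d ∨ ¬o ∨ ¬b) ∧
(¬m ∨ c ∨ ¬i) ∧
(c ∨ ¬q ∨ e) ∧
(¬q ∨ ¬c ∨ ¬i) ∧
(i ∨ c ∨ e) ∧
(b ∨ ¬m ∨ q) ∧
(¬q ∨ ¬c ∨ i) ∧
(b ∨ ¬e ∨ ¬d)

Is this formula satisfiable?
Yes

Yes, the formula is satisfiable.

One satisfying assignment is: c=True, m=False, i=False, q=False, e=False, o=False, b=True, d=False

Verification: With this assignment, all 34 clauses evaluate to true.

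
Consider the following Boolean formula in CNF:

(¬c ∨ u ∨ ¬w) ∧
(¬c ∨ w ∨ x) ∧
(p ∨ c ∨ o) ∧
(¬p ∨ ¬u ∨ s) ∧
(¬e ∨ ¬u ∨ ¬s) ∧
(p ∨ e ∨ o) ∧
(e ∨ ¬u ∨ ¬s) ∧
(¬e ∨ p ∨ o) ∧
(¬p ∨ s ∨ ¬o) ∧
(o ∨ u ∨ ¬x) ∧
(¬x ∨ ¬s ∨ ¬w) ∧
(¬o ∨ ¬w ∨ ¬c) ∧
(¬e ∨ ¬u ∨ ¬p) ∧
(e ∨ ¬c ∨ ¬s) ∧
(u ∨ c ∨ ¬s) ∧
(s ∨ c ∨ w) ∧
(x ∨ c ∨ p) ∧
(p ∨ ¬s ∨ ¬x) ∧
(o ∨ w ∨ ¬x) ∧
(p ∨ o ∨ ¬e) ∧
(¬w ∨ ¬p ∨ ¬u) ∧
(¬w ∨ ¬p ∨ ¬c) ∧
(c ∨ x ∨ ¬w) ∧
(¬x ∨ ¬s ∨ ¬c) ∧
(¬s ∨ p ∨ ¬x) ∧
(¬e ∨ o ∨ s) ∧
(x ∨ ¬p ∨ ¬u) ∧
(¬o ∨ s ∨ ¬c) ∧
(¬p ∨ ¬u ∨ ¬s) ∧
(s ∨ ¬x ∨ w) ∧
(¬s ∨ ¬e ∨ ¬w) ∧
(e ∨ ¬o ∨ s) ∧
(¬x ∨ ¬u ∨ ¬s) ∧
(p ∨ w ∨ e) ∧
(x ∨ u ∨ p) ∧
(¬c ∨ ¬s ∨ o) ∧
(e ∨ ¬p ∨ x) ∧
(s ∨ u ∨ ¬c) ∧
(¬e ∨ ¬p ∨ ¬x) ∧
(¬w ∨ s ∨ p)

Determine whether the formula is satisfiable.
No

No, the formula is not satisfiable.

No assignment of truth values to the variables can make all 40 clauses true simultaneously.

The formula is UNSAT (unsatisfiable).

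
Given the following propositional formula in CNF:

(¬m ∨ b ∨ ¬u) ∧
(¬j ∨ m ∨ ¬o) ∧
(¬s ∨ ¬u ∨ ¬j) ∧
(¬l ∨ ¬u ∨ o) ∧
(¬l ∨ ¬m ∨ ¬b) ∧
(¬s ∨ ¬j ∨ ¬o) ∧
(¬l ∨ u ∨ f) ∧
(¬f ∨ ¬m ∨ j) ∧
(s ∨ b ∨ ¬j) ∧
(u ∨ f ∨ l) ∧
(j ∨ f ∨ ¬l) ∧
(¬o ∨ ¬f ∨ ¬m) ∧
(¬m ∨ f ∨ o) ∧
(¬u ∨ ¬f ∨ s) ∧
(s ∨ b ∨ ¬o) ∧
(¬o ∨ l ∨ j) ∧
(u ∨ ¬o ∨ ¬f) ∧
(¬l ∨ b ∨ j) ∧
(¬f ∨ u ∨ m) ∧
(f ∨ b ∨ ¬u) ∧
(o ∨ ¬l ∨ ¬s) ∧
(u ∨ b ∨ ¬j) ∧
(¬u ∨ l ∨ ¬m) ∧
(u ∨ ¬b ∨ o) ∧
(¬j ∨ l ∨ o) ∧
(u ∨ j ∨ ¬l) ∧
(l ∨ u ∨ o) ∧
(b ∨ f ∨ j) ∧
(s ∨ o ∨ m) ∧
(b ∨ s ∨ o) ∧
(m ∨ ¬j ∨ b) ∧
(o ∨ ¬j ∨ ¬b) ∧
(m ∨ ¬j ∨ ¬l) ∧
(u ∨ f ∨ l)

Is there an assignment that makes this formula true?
Yes

Yes, the formula is satisfiable.

One satisfying assignment is: b=True, m=False, l=False, u=True, j=False, f=True, s=True, o=False

Verification: With this assignment, all 34 clauses evaluate to true.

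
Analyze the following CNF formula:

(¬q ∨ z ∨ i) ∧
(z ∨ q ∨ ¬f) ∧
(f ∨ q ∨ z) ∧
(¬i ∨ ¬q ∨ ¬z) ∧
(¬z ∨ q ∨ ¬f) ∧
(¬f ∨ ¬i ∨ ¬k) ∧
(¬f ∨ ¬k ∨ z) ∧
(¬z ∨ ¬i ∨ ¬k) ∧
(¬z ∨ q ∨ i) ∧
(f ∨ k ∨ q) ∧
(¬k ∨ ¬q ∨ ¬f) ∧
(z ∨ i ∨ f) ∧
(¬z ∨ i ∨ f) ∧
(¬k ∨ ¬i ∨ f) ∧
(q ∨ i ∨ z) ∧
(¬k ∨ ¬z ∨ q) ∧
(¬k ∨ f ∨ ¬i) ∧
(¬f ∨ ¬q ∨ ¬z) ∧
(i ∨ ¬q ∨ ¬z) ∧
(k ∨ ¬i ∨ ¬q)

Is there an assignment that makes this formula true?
No

No, the formula is not satisfiable.

No assignment of truth values to the variables can make all 20 clauses true simultaneously.

The formula is UNSAT (unsatisfiable).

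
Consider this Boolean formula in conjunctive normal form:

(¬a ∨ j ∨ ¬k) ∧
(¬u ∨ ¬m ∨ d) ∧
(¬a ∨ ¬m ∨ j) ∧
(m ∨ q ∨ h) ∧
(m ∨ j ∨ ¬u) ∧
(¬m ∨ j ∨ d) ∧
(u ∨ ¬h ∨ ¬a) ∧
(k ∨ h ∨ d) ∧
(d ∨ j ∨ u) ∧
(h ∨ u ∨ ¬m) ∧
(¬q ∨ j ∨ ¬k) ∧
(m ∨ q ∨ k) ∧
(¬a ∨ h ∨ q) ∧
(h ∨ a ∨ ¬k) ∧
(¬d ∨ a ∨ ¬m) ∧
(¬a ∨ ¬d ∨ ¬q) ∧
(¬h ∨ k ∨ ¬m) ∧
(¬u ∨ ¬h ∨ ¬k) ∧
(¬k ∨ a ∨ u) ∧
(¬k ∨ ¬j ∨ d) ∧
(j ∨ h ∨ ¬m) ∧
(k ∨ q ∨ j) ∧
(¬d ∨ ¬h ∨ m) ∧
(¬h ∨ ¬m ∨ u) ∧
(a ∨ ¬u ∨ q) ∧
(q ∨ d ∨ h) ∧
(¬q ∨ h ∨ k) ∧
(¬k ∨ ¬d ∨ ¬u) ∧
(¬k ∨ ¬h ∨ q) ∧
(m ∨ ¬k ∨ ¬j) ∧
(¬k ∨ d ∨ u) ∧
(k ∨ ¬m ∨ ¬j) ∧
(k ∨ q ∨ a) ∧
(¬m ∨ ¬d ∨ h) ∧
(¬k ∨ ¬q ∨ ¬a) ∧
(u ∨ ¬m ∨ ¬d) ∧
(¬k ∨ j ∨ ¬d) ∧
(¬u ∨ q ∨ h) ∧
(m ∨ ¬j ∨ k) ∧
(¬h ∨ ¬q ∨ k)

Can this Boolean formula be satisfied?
No

No, the formula is not satisfiable.

No assignment of truth values to the variables can make all 40 clauses true simultaneously.

The formula is UNSAT (unsatisfiable).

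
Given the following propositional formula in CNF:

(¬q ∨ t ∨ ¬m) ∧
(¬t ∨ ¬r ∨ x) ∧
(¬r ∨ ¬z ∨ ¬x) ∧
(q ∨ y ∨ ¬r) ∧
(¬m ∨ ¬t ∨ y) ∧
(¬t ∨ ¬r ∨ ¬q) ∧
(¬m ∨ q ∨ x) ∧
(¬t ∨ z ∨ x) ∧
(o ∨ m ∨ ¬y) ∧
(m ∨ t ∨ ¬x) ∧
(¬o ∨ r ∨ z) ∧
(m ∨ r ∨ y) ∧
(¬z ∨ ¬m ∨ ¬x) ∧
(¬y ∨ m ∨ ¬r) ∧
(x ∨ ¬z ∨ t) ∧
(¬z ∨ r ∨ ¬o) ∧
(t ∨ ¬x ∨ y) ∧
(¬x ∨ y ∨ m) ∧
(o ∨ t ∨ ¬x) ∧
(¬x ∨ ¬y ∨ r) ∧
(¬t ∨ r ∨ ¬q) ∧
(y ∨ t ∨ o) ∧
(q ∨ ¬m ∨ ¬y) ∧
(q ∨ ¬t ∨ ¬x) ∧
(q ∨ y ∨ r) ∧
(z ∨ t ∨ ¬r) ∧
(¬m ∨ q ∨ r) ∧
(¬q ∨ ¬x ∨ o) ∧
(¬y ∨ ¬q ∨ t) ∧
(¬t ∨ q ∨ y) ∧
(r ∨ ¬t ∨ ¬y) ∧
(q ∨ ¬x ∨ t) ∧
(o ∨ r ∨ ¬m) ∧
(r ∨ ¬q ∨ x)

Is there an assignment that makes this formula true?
No

No, the formula is not satisfiable.

No assignment of truth values to the variables can make all 34 clauses true simultaneously.

The formula is UNSAT (unsatisfiable).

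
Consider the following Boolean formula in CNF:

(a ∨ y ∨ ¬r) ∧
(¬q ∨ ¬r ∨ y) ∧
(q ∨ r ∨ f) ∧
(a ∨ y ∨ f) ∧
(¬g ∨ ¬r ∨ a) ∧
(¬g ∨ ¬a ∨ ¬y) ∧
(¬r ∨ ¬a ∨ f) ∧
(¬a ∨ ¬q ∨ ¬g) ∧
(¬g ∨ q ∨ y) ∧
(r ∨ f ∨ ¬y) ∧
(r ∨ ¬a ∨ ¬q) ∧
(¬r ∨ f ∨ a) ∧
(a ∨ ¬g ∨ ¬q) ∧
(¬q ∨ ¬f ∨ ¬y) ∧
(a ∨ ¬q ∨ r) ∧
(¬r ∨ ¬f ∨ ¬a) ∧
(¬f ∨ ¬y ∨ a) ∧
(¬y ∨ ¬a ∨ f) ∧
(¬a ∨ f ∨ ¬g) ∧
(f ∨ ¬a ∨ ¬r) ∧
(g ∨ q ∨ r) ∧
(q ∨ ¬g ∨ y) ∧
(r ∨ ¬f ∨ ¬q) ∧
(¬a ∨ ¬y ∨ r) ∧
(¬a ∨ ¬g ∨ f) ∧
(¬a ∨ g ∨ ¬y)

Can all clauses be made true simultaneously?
No

No, the formula is not satisfiable.

No assignment of truth values to the variables can make all 26 clauses true simultaneously.

The formula is UNSAT (unsatisfiable).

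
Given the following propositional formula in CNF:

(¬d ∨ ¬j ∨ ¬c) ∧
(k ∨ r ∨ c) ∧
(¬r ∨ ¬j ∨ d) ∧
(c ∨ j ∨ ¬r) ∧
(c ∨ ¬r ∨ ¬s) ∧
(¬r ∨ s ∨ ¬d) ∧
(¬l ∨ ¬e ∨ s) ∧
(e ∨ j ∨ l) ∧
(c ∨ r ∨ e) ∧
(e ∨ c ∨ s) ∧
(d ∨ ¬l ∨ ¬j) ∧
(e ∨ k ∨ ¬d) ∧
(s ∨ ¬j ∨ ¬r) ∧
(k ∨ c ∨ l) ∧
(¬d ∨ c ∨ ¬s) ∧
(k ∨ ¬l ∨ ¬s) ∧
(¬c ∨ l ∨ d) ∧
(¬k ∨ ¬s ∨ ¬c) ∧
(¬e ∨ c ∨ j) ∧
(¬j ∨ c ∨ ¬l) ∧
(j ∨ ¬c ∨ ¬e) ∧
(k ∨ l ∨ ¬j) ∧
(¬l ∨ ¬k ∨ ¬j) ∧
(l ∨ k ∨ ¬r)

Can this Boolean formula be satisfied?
Yes

Yes, the formula is satisfiable.

One satisfying assignment is: j=False, e=False, l=True, k=False, s=False, c=True, d=False, r=False

Verification: With this assignment, all 24 clauses evaluate to true.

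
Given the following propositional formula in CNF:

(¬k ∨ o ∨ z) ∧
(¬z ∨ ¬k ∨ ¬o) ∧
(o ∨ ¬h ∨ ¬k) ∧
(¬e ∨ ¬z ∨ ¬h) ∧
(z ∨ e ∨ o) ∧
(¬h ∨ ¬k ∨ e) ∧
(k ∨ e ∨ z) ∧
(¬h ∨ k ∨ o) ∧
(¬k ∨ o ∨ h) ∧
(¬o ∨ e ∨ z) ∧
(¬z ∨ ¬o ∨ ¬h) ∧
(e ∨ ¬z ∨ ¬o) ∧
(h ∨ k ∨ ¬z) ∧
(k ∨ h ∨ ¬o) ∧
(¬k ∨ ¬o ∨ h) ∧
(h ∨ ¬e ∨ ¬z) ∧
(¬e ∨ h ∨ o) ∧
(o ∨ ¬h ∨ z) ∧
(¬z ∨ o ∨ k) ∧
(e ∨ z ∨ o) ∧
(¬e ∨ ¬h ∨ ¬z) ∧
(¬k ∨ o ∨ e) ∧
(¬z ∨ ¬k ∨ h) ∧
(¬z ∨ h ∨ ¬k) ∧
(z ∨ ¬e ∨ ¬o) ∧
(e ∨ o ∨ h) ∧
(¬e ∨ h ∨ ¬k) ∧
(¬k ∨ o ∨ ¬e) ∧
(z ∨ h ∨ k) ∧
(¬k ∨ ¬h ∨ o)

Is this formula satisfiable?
No

No, the formula is not satisfiable.

No assignment of truth values to the variables can make all 30 clauses true simultaneously.

The formula is UNSAT (unsatisfiable).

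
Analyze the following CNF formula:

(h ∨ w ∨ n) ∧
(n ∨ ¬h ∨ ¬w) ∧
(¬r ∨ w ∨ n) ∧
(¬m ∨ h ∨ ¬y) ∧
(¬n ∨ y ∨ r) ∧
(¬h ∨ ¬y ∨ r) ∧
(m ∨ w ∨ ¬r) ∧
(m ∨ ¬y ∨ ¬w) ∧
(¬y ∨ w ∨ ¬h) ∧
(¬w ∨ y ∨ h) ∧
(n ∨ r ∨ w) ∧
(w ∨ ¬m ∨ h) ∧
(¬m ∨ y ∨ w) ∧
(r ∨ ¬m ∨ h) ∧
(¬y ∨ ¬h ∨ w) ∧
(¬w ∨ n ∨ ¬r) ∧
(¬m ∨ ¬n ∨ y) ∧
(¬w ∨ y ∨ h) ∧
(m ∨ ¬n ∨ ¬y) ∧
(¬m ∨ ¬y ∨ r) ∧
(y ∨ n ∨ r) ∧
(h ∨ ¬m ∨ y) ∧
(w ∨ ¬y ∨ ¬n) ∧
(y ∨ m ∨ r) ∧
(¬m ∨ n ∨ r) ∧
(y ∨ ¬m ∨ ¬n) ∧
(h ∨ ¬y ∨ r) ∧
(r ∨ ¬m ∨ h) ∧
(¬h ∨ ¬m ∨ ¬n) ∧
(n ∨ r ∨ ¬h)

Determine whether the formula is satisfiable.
Yes

Yes, the formula is satisfiable.

One satisfying assignment is: r=True, h=True, n=True, w=True, y=False, m=False

Verification: With this assignment, all 30 clauses evaluate to true.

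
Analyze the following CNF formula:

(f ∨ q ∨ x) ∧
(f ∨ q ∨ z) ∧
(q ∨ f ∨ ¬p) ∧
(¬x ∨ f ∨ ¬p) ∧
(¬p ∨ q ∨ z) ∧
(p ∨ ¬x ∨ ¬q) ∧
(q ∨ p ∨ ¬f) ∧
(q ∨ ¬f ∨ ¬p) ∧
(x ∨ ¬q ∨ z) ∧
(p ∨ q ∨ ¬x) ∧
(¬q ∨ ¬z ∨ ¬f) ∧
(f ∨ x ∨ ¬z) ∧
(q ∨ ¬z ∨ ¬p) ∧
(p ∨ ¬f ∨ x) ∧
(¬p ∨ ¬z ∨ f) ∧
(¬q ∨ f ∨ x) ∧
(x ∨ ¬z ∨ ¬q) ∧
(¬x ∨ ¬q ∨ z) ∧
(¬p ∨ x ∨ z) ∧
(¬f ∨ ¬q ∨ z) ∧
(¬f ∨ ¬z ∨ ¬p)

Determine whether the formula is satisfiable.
No

No, the formula is not satisfiable.

No assignment of truth values to the variables can make all 21 clauses true simultaneously.

The formula is UNSAT (unsatisfiable).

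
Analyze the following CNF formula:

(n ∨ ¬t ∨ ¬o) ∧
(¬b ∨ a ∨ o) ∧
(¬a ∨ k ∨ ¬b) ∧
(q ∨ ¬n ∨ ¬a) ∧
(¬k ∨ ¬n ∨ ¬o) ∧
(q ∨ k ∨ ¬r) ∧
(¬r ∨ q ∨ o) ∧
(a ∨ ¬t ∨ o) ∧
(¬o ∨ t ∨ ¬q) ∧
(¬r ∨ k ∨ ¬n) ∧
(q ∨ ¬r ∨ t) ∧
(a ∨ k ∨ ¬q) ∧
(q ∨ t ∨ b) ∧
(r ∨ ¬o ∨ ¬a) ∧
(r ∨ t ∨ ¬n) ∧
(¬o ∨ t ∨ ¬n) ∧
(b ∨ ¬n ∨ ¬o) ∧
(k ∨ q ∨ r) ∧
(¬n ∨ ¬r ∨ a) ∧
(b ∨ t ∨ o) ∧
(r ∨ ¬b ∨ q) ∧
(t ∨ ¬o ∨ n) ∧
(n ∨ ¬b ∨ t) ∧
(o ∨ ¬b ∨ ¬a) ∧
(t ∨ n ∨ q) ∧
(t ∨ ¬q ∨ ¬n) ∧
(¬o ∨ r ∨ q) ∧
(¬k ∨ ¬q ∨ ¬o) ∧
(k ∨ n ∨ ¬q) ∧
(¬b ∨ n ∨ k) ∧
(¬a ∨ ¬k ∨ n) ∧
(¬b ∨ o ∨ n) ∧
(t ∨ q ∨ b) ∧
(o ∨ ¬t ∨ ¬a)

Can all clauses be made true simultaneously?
No

No, the formula is not satisfiable.

No assignment of truth values to the variables can make all 34 clauses true simultaneously.

The formula is UNSAT (unsatisfiable).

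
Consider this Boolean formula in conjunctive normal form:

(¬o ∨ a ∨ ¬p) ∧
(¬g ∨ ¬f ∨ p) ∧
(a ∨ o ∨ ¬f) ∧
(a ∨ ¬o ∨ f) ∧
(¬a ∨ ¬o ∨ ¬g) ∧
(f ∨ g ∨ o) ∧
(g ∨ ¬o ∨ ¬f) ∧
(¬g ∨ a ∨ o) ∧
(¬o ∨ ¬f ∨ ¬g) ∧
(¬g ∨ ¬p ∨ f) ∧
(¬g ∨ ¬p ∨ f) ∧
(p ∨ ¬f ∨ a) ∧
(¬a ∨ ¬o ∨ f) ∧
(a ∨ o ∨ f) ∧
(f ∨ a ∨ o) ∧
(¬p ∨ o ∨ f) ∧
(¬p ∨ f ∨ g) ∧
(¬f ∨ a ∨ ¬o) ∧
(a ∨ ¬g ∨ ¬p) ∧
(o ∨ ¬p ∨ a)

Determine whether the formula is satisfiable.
Yes

Yes, the formula is satisfiable.

One satisfying assignment is: p=False, o=False, g=True, a=True, f=False

Verification: With this assignment, all 20 clauses evaluate to true.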